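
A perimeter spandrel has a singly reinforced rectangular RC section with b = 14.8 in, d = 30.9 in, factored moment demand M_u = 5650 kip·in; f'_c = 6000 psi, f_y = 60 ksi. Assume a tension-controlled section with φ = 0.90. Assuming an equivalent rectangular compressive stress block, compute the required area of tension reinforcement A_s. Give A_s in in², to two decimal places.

M_n = M_u/φ = 5650/0.90 = 6277.78 kip·in.
From M_n = 0.85 f'_c a b (d − a/2):
a = d − √(d² − 2M_n/(0.85 f'_c b)) = 30.9 − √(30.9² − 2 × 6277.78/(0.85 × 6 × 14.8)) = 2.820 in.
A_s = 0.85 f'_c a b / f_y = 0.85 × 6 × 2.820 × 14.8 / 60 = 3.548 in².

A_s ≈ 3.55 in²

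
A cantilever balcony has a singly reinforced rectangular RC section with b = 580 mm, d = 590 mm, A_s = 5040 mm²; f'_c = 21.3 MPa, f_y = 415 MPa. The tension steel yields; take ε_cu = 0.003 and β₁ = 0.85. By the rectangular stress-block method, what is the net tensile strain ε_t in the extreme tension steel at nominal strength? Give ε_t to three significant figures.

ε_t ≈ 0.00455

a = A_s f_y/(0.85 f'_c b) = 199.18 mm.
β₁ = 0.85, so c = a/β₁ = 199.18/0.85 = 234.33 mm.
From the linear strain diagram with ε_cu = 0.003: ε_t = 0.003 (d − c)/c = 0.003 × (590 − 234.33)/234.33 = 0.00455.
ε_t is between 0.004 and 0.005 — transition zone.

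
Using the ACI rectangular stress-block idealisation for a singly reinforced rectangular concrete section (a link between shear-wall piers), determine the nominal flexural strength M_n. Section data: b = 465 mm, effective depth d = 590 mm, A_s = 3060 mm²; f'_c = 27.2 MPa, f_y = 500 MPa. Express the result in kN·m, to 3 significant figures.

T = A_s f_y = 3060 × 500 = 1530000 N = 1530 kN.
From C = T: a = T/(0.85 f'_c b) = 1530000/(0.85 × 27.2 × 465) = 142.31 mm.
M_n = T(d − a/2) = 1530 kN × (590 − 71.155) mm = 793.83 kN·m.

M_n ≈ 794 kN·m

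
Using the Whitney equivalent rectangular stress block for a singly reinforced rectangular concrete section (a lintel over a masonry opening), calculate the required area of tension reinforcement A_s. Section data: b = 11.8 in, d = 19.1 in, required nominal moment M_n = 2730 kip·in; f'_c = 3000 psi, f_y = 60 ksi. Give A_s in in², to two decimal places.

A_s ≈ 2.79 in²

From M_n = 0.85 f'_c a b (d − a/2):
a = d − √(d² − 2M_n/(0.85 f'_c b)) = 19.1 − √(19.1² − 2 × 2730/(0.85 × 3 × 11.8)) = 5.559 in.
A_s = 0.85 f'_c a b / f_y = 0.85 × 3 × 5.559 × 11.8 / 60 = 2.788 in².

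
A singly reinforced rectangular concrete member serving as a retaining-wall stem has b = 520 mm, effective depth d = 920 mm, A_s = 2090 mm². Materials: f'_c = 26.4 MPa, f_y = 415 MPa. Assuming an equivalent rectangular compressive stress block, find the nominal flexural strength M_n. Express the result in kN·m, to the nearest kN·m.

T = A_s f_y = 2090 × 415 = 867350 N = 867.35 kN.
From C = T: a = T/(0.85 f'_c b) = 867350/(0.85 × 26.4 × 520) = 74.33 mm.
M_n = T(d − a/2) = 867.35 kN × (920 − 37.165) mm = 765.73 kN·m.

M_n ≈ 766 kN·m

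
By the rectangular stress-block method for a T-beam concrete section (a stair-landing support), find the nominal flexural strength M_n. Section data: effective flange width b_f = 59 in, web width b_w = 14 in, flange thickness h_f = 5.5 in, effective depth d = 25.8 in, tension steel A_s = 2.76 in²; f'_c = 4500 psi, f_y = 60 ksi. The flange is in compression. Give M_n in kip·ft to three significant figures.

M_n ≈ 351 kip·ft

Tension: T = A_s f_y = 2.76 × 60 = 165.6 kips.
Try a within the flange: a = T/(0.85 f'_c b_f) = 165.6/(0.85 × 4.5 × 59) = 0.734 in.
Since a = 0.734 ≤ h_f = 5.5 in, the stress block lies entirely in the flange; analyse as a rectangular beam of width b_f.
M_n = T(d − a/2) = 165.6 × (25.8 − 0.367) = 4211.7 kip·in.
M_n = 4211.7/12 = 350.98 kip·ft.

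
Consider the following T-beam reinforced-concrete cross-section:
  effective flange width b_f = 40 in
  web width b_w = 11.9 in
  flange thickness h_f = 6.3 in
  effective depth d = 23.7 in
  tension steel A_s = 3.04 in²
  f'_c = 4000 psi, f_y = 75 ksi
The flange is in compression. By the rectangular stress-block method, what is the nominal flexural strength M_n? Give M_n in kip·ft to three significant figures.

Tension: T = A_s f_y = 3.04 × 75 = 228 kips.
Try a within the flange: a = T/(0.85 f'_c b_f) = 228/(0.85 × 4 × 40) = 1.676 in.
Since a = 1.676 ≤ h_f = 6.3 in, the stress block lies entirely in the flange; analyse as a rectangular beam of width b_f.
M_n = T(d − a/2) = 228 × (23.7 − 0.838) = 5212.5 kip·in.
M_n = 5212.5/12 = 434.38 kip·ft.

M_n ≈ 434 kip·ft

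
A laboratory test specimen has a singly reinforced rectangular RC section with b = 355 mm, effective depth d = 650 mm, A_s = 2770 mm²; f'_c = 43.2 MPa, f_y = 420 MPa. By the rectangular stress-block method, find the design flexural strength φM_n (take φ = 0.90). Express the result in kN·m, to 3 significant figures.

φM_n ≈ 634 kN·m

T = A_s f_y = 2770 × 420 = 1163400 N = 1163.4 kN.
From C = T: a = T/(0.85 f'_c b) = 1163400/(0.85 × 43.2 × 355) = 89.25 mm.
M_n = T(d − a/2) = 1163.4 kN × (650 − 44.625) mm = 704.29 kN·m.
φM_n = 0.90 × 704.29 = 633.86 kN·m.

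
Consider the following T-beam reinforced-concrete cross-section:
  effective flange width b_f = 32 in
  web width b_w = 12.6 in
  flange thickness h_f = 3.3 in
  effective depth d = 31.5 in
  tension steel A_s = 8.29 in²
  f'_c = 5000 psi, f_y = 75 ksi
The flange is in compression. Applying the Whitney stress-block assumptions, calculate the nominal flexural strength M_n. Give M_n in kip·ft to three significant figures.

Tension: T = A_s f_y = 8.29 × 75 = 621.75 kips.
Try a within the flange: a = T/(0.85 f'_c b_f) = 621.75/(0.85 × 5 × 32) = 4.572 in.
a = 4.572 > h_f = 3.3 in: the block extends into the web. Split into flange-overhang and web parts.
C_f = 0.85 f'_c (b_f − b_w) h_f = 0.85 × 5 × (32 − 12.6) × 3.3 = 272.1 kips.
Remaining web compression depth: a_w = (T − C_f)/(0.85 f'_c b_w) = (621.75 − 272.1)/(0.85 × 5 × 12.6) = 6.529 in.
M_n = C_f(d − h_f/2) + (T − C_f)(d − a_w/2) = 272.1 × (31.5 − 1.65) + 349.65 × (31.5 − 3.2645) = 8122.2 + 9872.5 = 17994.7 kip·in.
M_n = 17994.7/12 = 1499.56 kip·ft.

M_n ≈ 1500 kip·ft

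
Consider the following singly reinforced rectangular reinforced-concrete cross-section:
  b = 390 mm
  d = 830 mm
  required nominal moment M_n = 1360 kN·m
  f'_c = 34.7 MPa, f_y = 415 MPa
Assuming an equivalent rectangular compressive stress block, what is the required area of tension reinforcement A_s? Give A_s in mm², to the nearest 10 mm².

With M_n = 0.85 f'_c a b (d − a/2), solve the quadratic for a:
a = d − √(d² − 2M_n/(0.85 f'_c b)) = 830 − √(830² − 2 × 1360×10⁶/(0.85 × 34.7 × 390)) = 157.36 mm.
A_s = 0.85 f'_c a b / f_y = 0.85 × 34.7 × 157.36 × 390 / 415 = 4361.7 mm².

A_s ≈ 4360 mm²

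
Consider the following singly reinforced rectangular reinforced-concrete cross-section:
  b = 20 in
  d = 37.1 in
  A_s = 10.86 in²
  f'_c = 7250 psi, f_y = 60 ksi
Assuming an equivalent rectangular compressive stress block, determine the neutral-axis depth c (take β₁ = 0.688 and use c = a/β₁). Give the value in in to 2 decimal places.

T = A_s f_y = 10.86 × 60 = 651.6 kips.
a = T/(0.85 f'_c b) = 651.6/(0.85 × 7.25 × 20) = 5.2868 in.
With β₁ = 0.688, c = a/β₁ = 5.2868/0.688 = 7.68 in.

c ≈ 7.68 in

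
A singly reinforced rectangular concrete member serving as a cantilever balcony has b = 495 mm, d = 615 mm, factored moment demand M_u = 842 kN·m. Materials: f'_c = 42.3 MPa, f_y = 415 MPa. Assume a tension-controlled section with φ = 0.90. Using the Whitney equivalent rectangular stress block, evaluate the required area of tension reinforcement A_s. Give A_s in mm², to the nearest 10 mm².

A_s ≈ 3960 mm²

M_n = M_u/φ = 842/0.90 = 935.556 kN·m.
With M_n = 0.85 f'_c a b (d − a/2), solve the quadratic for a:
a = d − √(d² − 2M_n/(0.85 f'_c b)) = 615 − √(615² − 2 × 935.556×10⁶/(0.85 × 42.3 × 495)) = 92.42 mm.
A_s = 0.85 f'_c a b / f_y = 0.85 × 42.3 × 92.42 × 495 / 415 = 3963.5 mm².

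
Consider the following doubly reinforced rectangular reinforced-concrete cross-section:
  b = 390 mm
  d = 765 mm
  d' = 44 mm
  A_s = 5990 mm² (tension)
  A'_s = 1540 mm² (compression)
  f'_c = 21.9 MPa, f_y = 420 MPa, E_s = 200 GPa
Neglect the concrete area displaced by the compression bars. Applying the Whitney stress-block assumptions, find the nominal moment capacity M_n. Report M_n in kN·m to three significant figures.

M_n ≈ 1660 kN·m

Assume both tension and compression steel yield.
Net tension couple steel: A_s − A'_s = 4450 mm².
a = (A_s − A'_s) f_y / (0.85 f'_c b) = 1869000/(0.85 × 21.9 × 390) = 257.44 mm.
c = a/β₁ = 257.44/0.85 = 302.87 mm; ε'_s = 0.003(c − d')/c = 0.0026 ≥ f_y/E_s = 0.0021, so compression steel does yield.
M_n = (A_s − A'_s) f_y (d − a/2) + A'_s f_y (d − d') = [1869000 × (765 − 128.72) + 646800 × (765 − 44)] × 10⁻⁶ = 1189.21 + 466.34 = 1655.55 kN·m.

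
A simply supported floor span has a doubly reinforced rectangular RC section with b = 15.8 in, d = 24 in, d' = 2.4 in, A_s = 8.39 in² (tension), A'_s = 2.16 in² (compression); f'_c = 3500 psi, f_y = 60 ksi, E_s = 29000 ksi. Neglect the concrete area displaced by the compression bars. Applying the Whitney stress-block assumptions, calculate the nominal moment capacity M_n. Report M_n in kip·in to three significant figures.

Assume both steels yield.
a = (A_s − A'_s) f_y/(0.85 f'_c b) = (8.39 − 2.16) × 60/(0.85 × 3.5 × 15.8) = 7.952 in.
c = a/β₁ = 7.952/0.85 = 9.355 in; ε'_s = 0.003(c − d')/c = 0.0022 ≥ ε_y = 0.0021, so the compression steel yields.
M_n = (A_s − A'_s) f_y (d − a/2) + A'_s f_y (d − d') = 373.8 × (24 − 3.976) + 129.6 × (24 − 2.4) = 7485.0 + 2799.4 = 10284.4 kip·in.

M_n ≈ 10300 kip·in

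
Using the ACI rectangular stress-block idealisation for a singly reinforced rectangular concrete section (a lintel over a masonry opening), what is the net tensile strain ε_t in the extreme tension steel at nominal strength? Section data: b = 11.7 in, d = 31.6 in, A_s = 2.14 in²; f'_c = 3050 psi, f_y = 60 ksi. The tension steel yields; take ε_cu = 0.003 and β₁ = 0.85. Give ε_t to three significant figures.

a = A_s f_y/(0.85 f'_c b) = 4.233 in.
β₁ = 0.85, so c = a/β₁ = 4.233/0.85 = 4.980 in.
From the linear strain diagram with ε_cu = 0.003: ε_t = 0.003 (d − c)/c = 0.003 × (31.6 − 4.980)/4.980 = 0.0160.
Since ε_t ≥ 0.005, the section is tension-controlled.

ε_t ≈ 0.0160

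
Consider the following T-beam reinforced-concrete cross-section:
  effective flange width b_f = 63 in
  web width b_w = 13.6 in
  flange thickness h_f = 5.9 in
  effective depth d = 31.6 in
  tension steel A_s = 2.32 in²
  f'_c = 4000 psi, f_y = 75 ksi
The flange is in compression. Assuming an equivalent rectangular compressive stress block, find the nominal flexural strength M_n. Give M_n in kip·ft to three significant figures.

Tension: T = A_s f_y = 2.32 × 75 = 174 kips.
Try a within the flange: a = T/(0.85 f'_c b_f) = 174/(0.85 × 4 × 63) = 0.812 in.
Since a = 0.812 ≤ h_f = 5.9 in, the stress block lies entirely in the flange; analyse as a rectangular beam of width b_f.
M_n = T(d − a/2) = 174 × (31.6 − 0.406) = 5427.8 kip·in.
M_n = 5427.8/12 = 452.32 kip·ft.

M_n ≈ 452 kip·ft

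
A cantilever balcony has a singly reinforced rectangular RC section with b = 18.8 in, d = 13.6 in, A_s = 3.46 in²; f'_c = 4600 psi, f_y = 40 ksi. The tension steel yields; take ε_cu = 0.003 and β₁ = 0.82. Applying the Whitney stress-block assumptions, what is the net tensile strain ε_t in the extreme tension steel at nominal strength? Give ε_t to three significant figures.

ε_t ≈ 0.0148

a = A_s f_y/(0.85 f'_c b) = 1.883 in.
β₁ = 0.82, so c = a/β₁ = 1.883/0.82 = 2.296 in.
From the linear strain diagram with ε_cu = 0.003: ε_t = 0.003 (d − c)/c = 0.003 × (13.6 − 2.296)/2.296 = 0.0148.
Since ε_t ≥ 0.005, the section is tension-controlled.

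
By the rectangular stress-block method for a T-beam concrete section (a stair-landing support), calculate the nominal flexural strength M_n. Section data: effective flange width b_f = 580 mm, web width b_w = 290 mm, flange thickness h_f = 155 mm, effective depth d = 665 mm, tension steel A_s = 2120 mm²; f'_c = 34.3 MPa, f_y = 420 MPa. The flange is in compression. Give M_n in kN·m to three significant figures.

M_n ≈ 569 kN·m

Tension: T = A_s f_y = 2120 × 420 = 890400 N.
Try a within the flange: a = T/(0.85 f'_c b_f) = 890400/(0.85 × 34.3 × 580) = 52.66 mm.
Since a = 52.66 ≤ h_f = 155 mm, the stress block lies entirely in the flange; analyse as a rectangular beam of width b_f.
M_n = T(d − a/2) = 890400 × (665 − 26.33) = 568.67 × 10⁶ N·mm.
M_n = 568.67 kN·m.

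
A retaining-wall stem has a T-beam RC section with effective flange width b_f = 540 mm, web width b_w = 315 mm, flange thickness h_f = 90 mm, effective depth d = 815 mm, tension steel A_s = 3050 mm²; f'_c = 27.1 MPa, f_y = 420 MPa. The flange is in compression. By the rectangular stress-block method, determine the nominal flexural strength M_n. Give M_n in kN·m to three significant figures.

M_n ≈ 977 kN·m

Tension: T = A_s f_y = 3050 × 420 = 1281000 N.
Try a within the flange: a = T/(0.85 f'_c b_f) = 1281000/(0.85 × 27.1 × 540) = 102.98 mm.
a = 102.98 > h_f = 90 mm: the block extends into the web. Split into flange-overhang and web parts.
C_f = 0.85 f'_c (b_f − b_w) h_f = 0.85 × 27.1 × (540 − 315) × 90 = 466459 N.
Remaining web compression depth: a_w = (T − C_f)/(0.85 f'_c b_w) = (1281000 − 466459)/(0.85 × 27.1 × 315) = 112.26 mm.
M_n = C_f(d − h_f/2) + (T − C_f)(d − a_w/2) = 466459 × (815 − 45) + 814541 × (815 − 56.13) = 359.17 + 618.13 = 977.30 × 10⁶ N·mm.
M_n = 977.30 kN·m.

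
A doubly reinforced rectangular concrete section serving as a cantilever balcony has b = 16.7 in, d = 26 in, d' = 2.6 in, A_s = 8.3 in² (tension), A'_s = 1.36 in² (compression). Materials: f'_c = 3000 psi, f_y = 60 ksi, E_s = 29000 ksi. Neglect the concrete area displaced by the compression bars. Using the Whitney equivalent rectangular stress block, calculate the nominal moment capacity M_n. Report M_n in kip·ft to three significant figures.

Assume both steels yield.
a = (A_s − A'_s) f_y/(0.85 f'_c b) = (8.3 − 1.36) × 60/(0.85 × 3 × 16.7) = 9.778 in.
c = a/β₁ = 9.778/0.85 = 11.504 in; ε'_s = 0.003(c − d')/c = 0.0023 ≥ ε_y = 0.0021, so the compression steel yields.
M_n = (A_s − A'_s) f_y (d − a/2) + A'_s f_y (d − d') = 416.4 × (26 − 4.889) + 81.6 × (26 − 2.6) = 8790.6 + 1909.4 = 10700.0 kip·in = 10700.0/12 = 891.67 kip·ft.

M_n ≈ 892 kip·ft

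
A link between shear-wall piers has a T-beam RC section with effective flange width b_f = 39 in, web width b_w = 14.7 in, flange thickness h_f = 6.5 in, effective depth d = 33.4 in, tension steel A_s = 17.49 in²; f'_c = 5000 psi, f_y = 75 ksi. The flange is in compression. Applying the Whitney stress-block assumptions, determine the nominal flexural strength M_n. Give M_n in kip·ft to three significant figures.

Tension: T = A_s f_y = 17.49 × 75 = 1311.75 kips.
Try a within the flange: a = T/(0.85 f'_c b_f) = 1311.75/(0.85 × 5 × 39) = 7.914 in.
a = 7.914 > h_f = 6.5 in: the block extends into the web. Split into flange-overhang and web parts.
C_f = 0.85 f'_c (b_f − b_w) h_f = 0.85 × 5 × (39 − 14.7) × 6.5 = 671.3 kips.
Remaining web compression depth: a_w = (T − C_f)/(0.85 f'_c b_w) = (1311.75 − 671.3)/(0.85 × 5 × 14.7) = 10.251 in.
M_n = C_f(d − h_f/2) + (T − C_f)(d − a_w/2) = 671.3 × (33.4 − 3.25) + 640.45 × (33.4 − 5.1255) = 20239.7 + 18108.4 = 38348.1 kip·in.
M_n = 38348.1/12 = 3195.68 kip·ft.

M_n ≈ 3200 kip·ft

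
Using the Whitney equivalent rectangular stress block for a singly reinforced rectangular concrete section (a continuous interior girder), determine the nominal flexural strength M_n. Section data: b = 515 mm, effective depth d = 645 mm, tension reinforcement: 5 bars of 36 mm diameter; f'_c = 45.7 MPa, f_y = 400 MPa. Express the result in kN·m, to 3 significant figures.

A_s = 5 × 1018 = 5090 mm².
T = A_s f_y = 5090 × 400 = 2036000 N = 2036 kN.
From C = T: a = T/(0.85 f'_c b) = 2036000/(0.85 × 45.7 × 515) = 101.77 mm.
M_n = T(d − a/2) = 2036 kN × (645 − 50.885) mm = 1209.62 kN·m.

M_n ≈ 1210 kN·m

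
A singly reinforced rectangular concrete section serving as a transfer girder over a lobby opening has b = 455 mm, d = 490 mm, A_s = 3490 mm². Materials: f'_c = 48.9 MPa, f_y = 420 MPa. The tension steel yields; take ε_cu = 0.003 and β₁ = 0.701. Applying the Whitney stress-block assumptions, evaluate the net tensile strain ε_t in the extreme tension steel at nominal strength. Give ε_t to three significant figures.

a = A_s f_y/(0.85 f'_c b) = 77.51 mm.
β₁ = 0.701, so c = a/β₁ = 77.51/0.701 = 110.57 mm.
From the linear strain diagram with ε_cu = 0.003: ε_t = 0.003 (d − c)/c = 0.003 × (490 − 110.57)/110.57 = 0.0103.
Since ε_t ≥ 0.005, the section is tension-controlled.

ε_t ≈ 0.0103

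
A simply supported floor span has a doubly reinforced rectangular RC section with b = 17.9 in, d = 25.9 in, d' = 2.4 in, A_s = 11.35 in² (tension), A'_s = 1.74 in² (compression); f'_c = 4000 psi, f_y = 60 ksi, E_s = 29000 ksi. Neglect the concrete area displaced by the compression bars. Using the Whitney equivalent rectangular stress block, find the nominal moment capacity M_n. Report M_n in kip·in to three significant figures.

Assume both steels yield.
a = (A_s − A'_s) f_y/(0.85 f'_c b) = (11.35 − 1.74) × 60/(0.85 × 4 × 17.9) = 9.474 in.
c = a/β₁ = 9.474/0.85 = 11.146 in; ε'_s = 0.003(c − d')/c = 0.0024 ≥ ε_y = 0.0021, so the compression steel yields.
M_n = (A_s − A'_s) f_y (d − a/2) + A'_s f_y (d − d') = 576.6 × (25.9 − 4.737) + 104.4 × (25.9 − 2.4) = 12202.6 + 2453.4 = 14656.0 kip·in.

M_n ≈ 14700 kip·in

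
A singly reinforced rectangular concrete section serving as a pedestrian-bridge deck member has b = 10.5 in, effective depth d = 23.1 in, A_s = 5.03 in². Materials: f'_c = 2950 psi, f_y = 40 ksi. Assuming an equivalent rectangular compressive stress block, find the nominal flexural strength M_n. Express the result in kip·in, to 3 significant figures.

M_n ≈ 3880 kip·in

T = A_s f_y = 5.03 × 40 = 201.2 kips.
a = T/(0.85 f'_c b) = 201.2/(0.85 × 2.95 × 10.5) = 7.642 in.
M_n = T(d − a/2) = 201.2 × (23.1 − 3.821) = 3878.9 kip·in.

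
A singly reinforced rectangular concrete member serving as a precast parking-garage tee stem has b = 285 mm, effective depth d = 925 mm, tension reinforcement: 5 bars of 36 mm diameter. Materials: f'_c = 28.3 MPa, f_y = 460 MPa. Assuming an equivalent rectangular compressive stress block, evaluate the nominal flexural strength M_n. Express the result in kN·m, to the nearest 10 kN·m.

A_s = 5 × 1018 = 5090 mm².
T = A_s f_y = 5090 × 460 = 2341400 N = 2341.4 kN.
From C = T: a = T/(0.85 f'_c b) = 2341400/(0.85 × 28.3 × 285) = 341.53 mm.
M_n = T(d − a/2) = 2341.4 kN × (925 − 170.765) mm = 1765.97 kN·m.

M_n ≈ 1770 kN·m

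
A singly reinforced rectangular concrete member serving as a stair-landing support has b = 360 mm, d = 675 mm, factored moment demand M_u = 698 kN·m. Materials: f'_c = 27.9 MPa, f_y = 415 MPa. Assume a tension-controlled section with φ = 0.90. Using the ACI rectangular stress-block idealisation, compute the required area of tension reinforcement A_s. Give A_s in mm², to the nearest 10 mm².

M_n = M_u/φ = 698/0.90 = 775.556 kN·m.
With M_n = 0.85 f'_c a b (d − a/2), solve the quadratic for a:
a = d − √(d² − 2M_n/(0.85 f'_c b)) = 675 − √(675² − 2 × 775.556×10⁶/(0.85 × 27.9 × 360)) = 151.61 mm.
A_s = 0.85 f'_c a b / f_y = 0.85 × 27.9 × 151.61 × 360 / 415 = 3118.9 mm².

A_s ≈ 3120 mm²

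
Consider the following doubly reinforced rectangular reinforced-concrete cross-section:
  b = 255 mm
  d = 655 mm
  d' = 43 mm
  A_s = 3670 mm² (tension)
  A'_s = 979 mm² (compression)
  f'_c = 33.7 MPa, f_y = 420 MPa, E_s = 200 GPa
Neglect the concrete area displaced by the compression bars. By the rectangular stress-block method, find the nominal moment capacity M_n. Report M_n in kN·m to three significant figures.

M_n ≈ 904 kN·m

Assume both tension and compression steel yield.
Net tension couple steel: A_s − A'_s = 2691 mm².
a = (A_s − A'_s) f_y / (0.85 f'_c b) = 1130220/(0.85 × 33.7 × 255) = 154.73 mm.
c = a/β₁ = 154.73/0.809 = 191.26 mm; ε'_s = 0.003(c − d')/c = 0.0023 ≥ f_y/E_s = 0.0021, so compression steel does yield.
M_n = (A_s − A'_s) f_y (d − a/2) + A'_s f_y (d − d') = [1130220 × (655 − 77.365) + 411180 × (655 − 43)] × 10⁻⁶ = 652.85 + 251.64 = 904.49 kN·m.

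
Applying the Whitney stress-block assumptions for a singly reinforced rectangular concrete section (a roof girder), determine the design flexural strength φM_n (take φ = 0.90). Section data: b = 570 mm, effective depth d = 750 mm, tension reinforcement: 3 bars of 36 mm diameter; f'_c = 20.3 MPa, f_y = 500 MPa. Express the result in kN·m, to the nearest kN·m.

φM_n ≈ 924 kN·m

A_s = 3 × 1018 = 3054 mm².
T = A_s f_y = 3054 × 500 = 1527000 N = 1527 kN.
From C = T: a = T/(0.85 f'_c b) = 1527000/(0.85 × 20.3 × 570) = 155.26 mm.
M_n = T(d − a/2) = 1527 kN × (750 − 77.63) mm = 1026.71 kN·m.
φM_n = 0.90 × 1026.71 = 924.04 kN·m.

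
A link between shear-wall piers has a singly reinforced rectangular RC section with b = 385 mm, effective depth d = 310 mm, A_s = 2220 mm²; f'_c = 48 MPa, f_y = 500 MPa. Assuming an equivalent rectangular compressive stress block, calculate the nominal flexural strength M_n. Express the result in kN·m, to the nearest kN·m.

T = A_s f_y = 2220 × 500 = 1110000 N = 1110 kN.
From C = T: a = T/(0.85 f'_c b) = 1110000/(0.85 × 48 × 385) = 70.66 mm.
M_n = T(d − a/2) = 1110 kN × (310 − 35.33) mm = 304.88 kN·m.

M_n ≈ 305 kN·m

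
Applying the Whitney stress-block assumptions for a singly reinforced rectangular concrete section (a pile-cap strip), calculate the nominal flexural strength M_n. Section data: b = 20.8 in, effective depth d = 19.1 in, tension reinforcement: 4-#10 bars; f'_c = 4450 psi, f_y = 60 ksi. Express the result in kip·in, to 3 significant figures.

M_n ≈ 5230 kip·in

A_s = 4 × 1.27 = 5.08 in².
T = A_s f_y = 5.08 × 60 = 304.8 kips.
a = T/(0.85 f'_c b) = 304.8/(0.85 × 4.45 × 20.8) = 3.874 in.
M_n = T(d − a/2) = 304.8 × (19.1 − 1.937) = 5231.3 kip·in.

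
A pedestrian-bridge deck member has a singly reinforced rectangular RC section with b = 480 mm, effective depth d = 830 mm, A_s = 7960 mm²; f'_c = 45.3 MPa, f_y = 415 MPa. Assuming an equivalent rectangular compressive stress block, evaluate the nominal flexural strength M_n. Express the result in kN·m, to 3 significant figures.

T = A_s f_y = 7960 × 415 = 3303400 N = 3303.4 kN.
From C = T: a = T/(0.85 f'_c b) = 3303400/(0.85 × 45.3 × 480) = 178.73 mm.
M_n = T(d − a/2) = 3303.4 kN × (830 − 89.365) mm = 2446.61 kN·m.

M_n ≈ 2450 kN·m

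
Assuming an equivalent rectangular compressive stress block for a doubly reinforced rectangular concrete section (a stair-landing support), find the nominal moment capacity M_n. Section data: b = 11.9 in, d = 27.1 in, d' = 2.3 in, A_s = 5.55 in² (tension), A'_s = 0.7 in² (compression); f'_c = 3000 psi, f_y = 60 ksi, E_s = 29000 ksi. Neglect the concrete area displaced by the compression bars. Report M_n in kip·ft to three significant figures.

M_n ≈ 628 kip·ft

Assume both steels yield.
a = (A_s − A'_s) f_y/(0.85 f'_c b) = (5.55 − 0.7) × 60/(0.85 × 3 × 11.9) = 9.590 in.
c = a/β₁ = 9.590/0.85 = 11.282 in; ε'_s = 0.003(c − d')/c = 0.0024 ≥ ε_y = 0.0021, so the compression steel yields.
M_n = (A_s − A'_s) f_y (d − a/2) + A'_s f_y (d − d') = 291 × (27.1 − 4.795) + 42 × (27.1 − 2.3) = 6490.8 + 1041.6 = 7532.4 kip·in = 7532.4/12 = 627.70 kip·ft.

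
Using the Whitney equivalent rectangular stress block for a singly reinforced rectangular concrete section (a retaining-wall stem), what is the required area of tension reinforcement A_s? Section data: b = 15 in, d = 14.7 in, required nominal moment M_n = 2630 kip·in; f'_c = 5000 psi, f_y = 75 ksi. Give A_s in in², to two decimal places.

A_s ≈ 2.67 in²

From M_n = 0.85 f'_c a b (d − a/2):
a = d − √(d² − 2M_n/(0.85 f'_c b)) = 14.7 − √(14.7² − 2 × 2630/(0.85 × 5 × 15)) = 3.142 in.
A_s = 0.85 f'_c a b / f_y = 0.85 × 5 × 3.142 × 15 / 75 = 2.671 in².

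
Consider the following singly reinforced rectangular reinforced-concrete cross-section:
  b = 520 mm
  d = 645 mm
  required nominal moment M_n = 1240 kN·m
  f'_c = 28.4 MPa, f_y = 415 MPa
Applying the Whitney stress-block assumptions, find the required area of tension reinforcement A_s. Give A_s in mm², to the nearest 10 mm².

With M_n = 0.85 f'_c a b (d − a/2), solve the quadratic for a:
a = d − √(d² − 2M_n/(0.85 f'_c b)) = 645 − √(645² − 2 × 1240×10⁶/(0.85 × 28.4 × 520)) = 177.60 mm.
A_s = 0.85 f'_c a b / f_y = 0.85 × 28.4 × 177.60 × 520 / 415 = 5372.0 mm².

A_s ≈ 5370 mm²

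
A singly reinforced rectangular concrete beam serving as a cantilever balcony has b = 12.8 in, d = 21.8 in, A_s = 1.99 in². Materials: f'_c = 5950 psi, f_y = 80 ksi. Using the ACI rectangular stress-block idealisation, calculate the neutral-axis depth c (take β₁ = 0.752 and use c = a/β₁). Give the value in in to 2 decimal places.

T = A_s f_y = 1.99 × 80 = 159.2 kips.
a = T/(0.85 f'_c b) = 159.2/(0.85 × 5.95 × 12.8) = 2.4592 in.
With β₁ = 0.752, c = a/β₁ = 2.4592/0.752 = 3.27 in.

c ≈ 3.27 in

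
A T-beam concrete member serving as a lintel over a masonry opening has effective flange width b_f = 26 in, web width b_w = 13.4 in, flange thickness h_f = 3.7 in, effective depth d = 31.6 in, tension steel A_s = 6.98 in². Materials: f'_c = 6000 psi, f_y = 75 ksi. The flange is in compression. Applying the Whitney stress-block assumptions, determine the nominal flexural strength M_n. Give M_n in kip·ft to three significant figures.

Tension: T = A_s f_y = 6.98 × 75 = 523.5 kips.
Try a within the flange: a = T/(0.85 f'_c b_f) = 523.5/(0.85 × 6 × 26) = 3.948 in.
a = 3.948 > h_f = 3.7 in: the block extends into the web. Split into flange-overhang and web parts.
C_f = 0.85 f'_c (b_f − b_w) h_f = 0.85 × 6 × (26 − 13.4) × 3.7 = 237.8 kips.
Remaining web compression depth: a_w = (T − C_f)/(0.85 f'_c b_w) = (523.5 − 237.8)/(0.85 × 6 × 13.4) = 4.181 in.
M_n = C_f(d − h_f/2) + (T − C_f)(d − a_w/2) = 237.8 × (31.6 − 1.85) + 285.7 × (31.6 − 2.0905) = 7074.6 + 8430.9 = 15505.5 kip·in.
M_n = 15505.5/12 = 1292.13 kip·ft.

M_n ≈ 1290 kip·ft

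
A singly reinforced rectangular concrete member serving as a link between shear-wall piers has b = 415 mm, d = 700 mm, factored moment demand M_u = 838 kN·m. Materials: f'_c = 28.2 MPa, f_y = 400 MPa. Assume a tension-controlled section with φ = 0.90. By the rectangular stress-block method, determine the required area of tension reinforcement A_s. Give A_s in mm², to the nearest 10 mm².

M_n = M_u/φ = 838/0.90 = 931.111 kN·m.
With M_n = 0.85 f'_c a b (d − a/2), solve the quadratic for a:
a = d − √(d² − 2M_n/(0.85 f'_c b)) = 700 − √(700² − 2 × 931.111×10⁶/(0.85 × 28.2 × 415)) = 149.73 mm.
A_s = 0.85 f'_c a b / f_y = 0.85 × 28.2 × 149.73 × 415 / 400 = 3723.6 mm².

A_s ≈ 3720 mm²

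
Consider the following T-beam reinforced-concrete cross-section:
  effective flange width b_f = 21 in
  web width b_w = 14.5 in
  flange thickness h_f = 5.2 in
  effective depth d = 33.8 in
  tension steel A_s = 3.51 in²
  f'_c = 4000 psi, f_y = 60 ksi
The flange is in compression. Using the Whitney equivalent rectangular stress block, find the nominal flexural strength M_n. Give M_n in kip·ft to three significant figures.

Tension: T = A_s f_y = 3.51 × 60 = 210.6 kips.
Try a within the flange: a = T/(0.85 f'_c b_f) = 210.6/(0.85 × 4 × 21) = 2.950 in.
Since a = 2.950 ≤ h_f = 5.2 in, the stress block lies entirely in the flange; analyse as a rectangular beam of width b_f.
M_n = T(d − a/2) = 210.6 × (33.8 − 1.475) = 6807.6 kip·in.
M_n = 6807.6/12 = 567.30 kip·ft.

M_n ≈ 567 kip·ft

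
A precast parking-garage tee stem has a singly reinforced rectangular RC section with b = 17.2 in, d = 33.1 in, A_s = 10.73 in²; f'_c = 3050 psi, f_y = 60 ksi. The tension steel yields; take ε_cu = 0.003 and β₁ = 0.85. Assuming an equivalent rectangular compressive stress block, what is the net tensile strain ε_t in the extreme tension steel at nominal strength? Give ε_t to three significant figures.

ε_t ≈ 0.00285

a = A_s f_y/(0.85 f'_c b) = 14.438 in.
β₁ = 0.85, so c = a/β₁ = 14.438/0.85 = 16.986 in.
From the linear strain diagram with ε_cu = 0.003: ε_t = 0.003 (d − c)/c = 0.003 × (33.1 − 16.986)/16.986 = 0.00285.
ε_t < 0.004 — the section is over-reinforced for flexure under ACI limits.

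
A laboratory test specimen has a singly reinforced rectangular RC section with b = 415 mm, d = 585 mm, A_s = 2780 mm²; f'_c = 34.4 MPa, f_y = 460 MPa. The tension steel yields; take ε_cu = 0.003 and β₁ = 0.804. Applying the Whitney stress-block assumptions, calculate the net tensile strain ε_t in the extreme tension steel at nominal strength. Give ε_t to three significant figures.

a = A_s f_y/(0.85 f'_c b) = 105.38 mm.
β₁ = 0.804, so c = a/β₁ = 105.38/0.804 = 131.07 mm.
From the linear strain diagram with ε_cu = 0.003: ε_t = 0.003 (d − c)/c = 0.003 × (585 − 131.07)/131.07 = 0.0104.
Since ε_t ≥ 0.005, the section is tension-controlled.

ε_t ≈ 0.0104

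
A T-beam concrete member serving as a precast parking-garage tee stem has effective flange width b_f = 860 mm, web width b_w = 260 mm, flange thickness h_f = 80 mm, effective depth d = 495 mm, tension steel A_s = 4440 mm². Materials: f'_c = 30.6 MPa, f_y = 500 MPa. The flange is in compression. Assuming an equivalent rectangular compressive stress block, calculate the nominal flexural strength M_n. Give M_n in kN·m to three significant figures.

M_n ≈ 979 kN·m

Tension: T = A_s f_y = 4440 × 500 = 2220000 N.
Try a within the flange: a = T/(0.85 f'_c b_f) = 2220000/(0.85 × 30.6 × 860) = 99.25 mm.
a = 99.25 > h_f = 80 mm: the block extends into the web. Split into flange-overhang and web parts.
C_f = 0.85 f'_c (b_f − b_w) h_f = 0.85 × 30.6 × (860 − 260) × 80 = 1248480 N.
Remaining web compression depth: a_w = (T − C_f)/(0.85 f'_c b_w) = (2220000 − 1248480)/(0.85 × 30.6 × 260) = 143.66 mm.
M_n = C_f(d − h_f/2) + (T − C_f)(d − a_w/2) = 1248480 × (495 − 40) + 971520 × (495 − 71.83) = 568.06 + 411.12 = 979.18 × 10⁶ N·mm.
M_n = 979.18 kN·m.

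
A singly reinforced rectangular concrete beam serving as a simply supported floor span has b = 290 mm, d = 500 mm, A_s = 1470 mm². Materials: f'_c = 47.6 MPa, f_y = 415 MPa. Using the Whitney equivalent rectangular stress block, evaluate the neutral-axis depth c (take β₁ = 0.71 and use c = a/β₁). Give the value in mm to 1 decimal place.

c ≈ 73.2 mm

T = A_s f_y = 1470 × 415 = 610050 N = 610.05 kN.
Setting C = 0.85 f'_c a b equal to T: a = 610050/(0.85 × 47.6 × 290) = 51.993 mm.
With β₁ = 0.71, c = a/β₁ = 51.993/0.71 = 73.2 mm.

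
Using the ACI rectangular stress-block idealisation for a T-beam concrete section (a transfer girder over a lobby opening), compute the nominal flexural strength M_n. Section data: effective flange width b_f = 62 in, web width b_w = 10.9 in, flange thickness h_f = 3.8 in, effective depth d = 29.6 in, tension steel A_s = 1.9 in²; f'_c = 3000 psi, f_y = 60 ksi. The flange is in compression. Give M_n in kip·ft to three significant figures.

M_n ≈ 278 kip·ft

Tension: T = A_s f_y = 1.9 × 60 = 114 kips.
Try a within the flange: a = T/(0.85 f'_c b_f) = 114/(0.85 × 3 × 62) = 0.721 in.
Since a = 0.721 ≤ h_f = 3.8 in, the stress block lies entirely in the flange; analyse as a rectangular beam of width b_f.
M_n = T(d − a/2) = 114 × (29.6 − 0.3605) = 3333.3 kip·in.
M_n = 3333.3/12 = 277.78 kip·ft.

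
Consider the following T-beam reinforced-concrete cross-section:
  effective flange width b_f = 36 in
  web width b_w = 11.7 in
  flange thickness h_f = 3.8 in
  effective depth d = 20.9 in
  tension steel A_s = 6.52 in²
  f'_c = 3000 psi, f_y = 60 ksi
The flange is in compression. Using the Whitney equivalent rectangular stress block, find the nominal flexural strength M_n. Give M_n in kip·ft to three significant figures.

Tension: T = A_s f_y = 6.52 × 60 = 391.2 kips.
Try a within the flange: a = T/(0.85 f'_c b_f) = 391.2/(0.85 × 3 × 36) = 4.261 in.
a = 4.261 > h_f = 3.8 in: the block extends into the web. Split into flange-overhang and web parts.
C_f = 0.85 f'_c (b_f − b_w) h_f = 0.85 × 3 × (36 − 11.7) × 3.8 = 235.5 kips.
Remaining web compression depth: a_w = (T − C_f)/(0.85 f'_c b_w) = (391.2 − 235.5)/(0.85 × 3 × 11.7) = 5.219 in.
M_n = C_f(d − h_f/2) + (T − C_f)(d − a_w/2) = 235.5 × (20.9 − 1.9) + 155.7 × (20.9 − 2.6095) = 4474.5 + 2847.8 = 7322.3 kip·in.
M_n = 7322.3/12 = 610.19 kip·ft.

M_n ≈ 610 kip·ft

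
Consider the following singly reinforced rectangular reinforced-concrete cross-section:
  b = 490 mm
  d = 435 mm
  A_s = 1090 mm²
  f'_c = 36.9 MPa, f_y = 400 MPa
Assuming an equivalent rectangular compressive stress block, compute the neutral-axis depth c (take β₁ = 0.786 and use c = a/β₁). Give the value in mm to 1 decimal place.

T = A_s f_y = 1090 × 400 = 436000 N = 436 kN.
Setting C = 0.85 f'_c a b equal to T: a = 436000/(0.85 × 36.9 × 490) = 28.369 mm.
With β₁ = 0.786, c = a/β₁ = 28.369/0.786 = 36.1 mm.

c ≈ 36.1 mm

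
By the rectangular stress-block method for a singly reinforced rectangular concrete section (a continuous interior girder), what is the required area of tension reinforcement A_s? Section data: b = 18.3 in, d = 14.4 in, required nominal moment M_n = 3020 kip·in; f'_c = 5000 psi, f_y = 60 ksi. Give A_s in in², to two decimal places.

From M_n = 0.85 f'_c a b (d − a/2):
a = d − √(d² − 2M_n/(0.85 f'_c b)) = 14.4 − √(14.4² − 2 × 3020/(0.85 × 5 × 18.3)) = 3.011 in.
A_s = 0.85 f'_c a b / f_y = 0.85 × 5 × 3.011 × 18.3 / 60 = 3.903 in².

A_s ≈ 3.90 in²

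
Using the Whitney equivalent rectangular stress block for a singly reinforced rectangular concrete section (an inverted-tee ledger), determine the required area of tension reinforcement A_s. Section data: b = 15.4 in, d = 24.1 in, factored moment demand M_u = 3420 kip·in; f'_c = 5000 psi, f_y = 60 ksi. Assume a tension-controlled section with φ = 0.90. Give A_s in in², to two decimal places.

A_s ≈ 2.77 in²

M_n = M_u/φ = 3420/0.90 = 3800 kip·in.
From M_n = 0.85 f'_c a b (d − a/2):
a = d − √(d² − 2M_n/(0.85 f'_c b)) = 24.1 − √(24.1² − 2 × 3800/(0.85 × 5 × 15.4)) = 2.543 in.
A_s = 0.85 f'_c a b / f_y = 0.85 × 5 × 2.543 × 15.4 / 60 = 2.774 in².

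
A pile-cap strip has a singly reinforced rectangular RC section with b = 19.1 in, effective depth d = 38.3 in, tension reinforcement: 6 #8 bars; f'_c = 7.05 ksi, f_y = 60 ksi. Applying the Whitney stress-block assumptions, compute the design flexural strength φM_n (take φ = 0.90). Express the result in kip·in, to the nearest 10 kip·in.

A_s = 6 × 0.79 = 4.74 in².
T = A_s f_y = 4.74 × 60 = 284.4 kips.
a = T/(0.85 f'_c b) = 284.4/(0.85 × 7.05 × 19.1) = 2.485 in.
M_n = T(d − a/2) = 284.4 × (38.3 − 1.2425) = 10539.2 kip·in.
φM_n = 0.90 × 10539.2 = 9485.3 kip·in.

φM_n ≈ 9490 kip·in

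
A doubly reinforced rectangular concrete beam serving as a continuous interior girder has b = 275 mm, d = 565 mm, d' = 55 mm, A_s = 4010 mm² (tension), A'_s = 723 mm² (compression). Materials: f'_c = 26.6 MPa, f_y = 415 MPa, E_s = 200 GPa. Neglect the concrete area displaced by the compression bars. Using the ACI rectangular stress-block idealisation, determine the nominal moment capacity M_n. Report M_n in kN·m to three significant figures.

M_n ≈ 774 kN·m

Assume both tension and compression steel yield.
Net tension couple steel: A_s − A'_s = 3287 mm².
a = (A_s − A'_s) f_y / (0.85 f'_c b) = 1364105/(0.85 × 26.6 × 275) = 219.39 mm.
c = a/β₁ = 219.39/0.85 = 258.11 mm; ε'_s = 0.003(c − d')/c = 0.0024 ≥ f_y/E_s = 0.0021, so compression steel does yield.
M_n = (A_s − A'_s) f_y (d − a/2) + A'_s f_y (d − d') = [1364105 × (565 − 109.695) + 300045 × (565 − 55)] × 10⁻⁶ = 621.08 + 153.02 = 774.10 kN·m.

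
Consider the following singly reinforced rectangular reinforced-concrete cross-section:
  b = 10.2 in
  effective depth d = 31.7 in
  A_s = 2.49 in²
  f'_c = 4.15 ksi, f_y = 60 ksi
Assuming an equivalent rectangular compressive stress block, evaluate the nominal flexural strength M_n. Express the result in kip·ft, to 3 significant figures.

M_n ≈ 369 kip·ft

T = A_s f_y = 2.49 × 60 = 149.4 kips.
a = T/(0.85 f'_c b) = 149.4/(0.85 × 4.15 × 10.2) = 4.152 in.
M_n = T(d − a/2) = 149.4 × (31.7 − 2.076) = 4425.8 kip·in = 4425.8/12 = 368.82 kip·ft.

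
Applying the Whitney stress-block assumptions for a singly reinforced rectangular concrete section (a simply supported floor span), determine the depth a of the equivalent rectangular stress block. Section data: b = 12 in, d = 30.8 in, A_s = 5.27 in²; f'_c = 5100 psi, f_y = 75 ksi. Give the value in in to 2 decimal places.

T = A_s f_y = 5.27 × 75 = 395.25 kips.
a = T/(0.85 f'_c b) = 395.25/(0.85 × 5.1 × 12) = 7.60 in.

a ≈ 7.60 in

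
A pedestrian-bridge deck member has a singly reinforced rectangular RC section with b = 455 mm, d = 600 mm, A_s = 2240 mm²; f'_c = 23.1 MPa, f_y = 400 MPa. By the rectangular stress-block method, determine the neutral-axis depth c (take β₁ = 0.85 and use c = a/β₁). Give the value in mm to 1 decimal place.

c ≈ 118.0 mm

T = A_s f_y = 2240 × 400 = 896000 N = 896 kN.
Setting C = 0.85 f'_c a b equal to T: a = 896000/(0.85 × 23.1 × 455) = 100.292 mm.
With β₁ = 0.85, c = a/β₁ = 100.292/0.85 = 118.0 mm.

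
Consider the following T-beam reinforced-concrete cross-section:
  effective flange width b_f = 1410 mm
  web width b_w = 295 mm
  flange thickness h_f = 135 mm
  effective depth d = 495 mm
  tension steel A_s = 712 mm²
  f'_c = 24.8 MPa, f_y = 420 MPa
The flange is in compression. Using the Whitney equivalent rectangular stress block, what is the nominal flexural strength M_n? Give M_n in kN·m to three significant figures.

M_n ≈ 147 kN·m

Tension: T = A_s f_y = 712 × 420 = 299040 N.
Try a within the flange: a = T/(0.85 f'_c b_f) = 299040/(0.85 × 24.8 × 1410) = 10.06 mm.
Since a = 10.06 ≤ h_f = 135 mm, the stress block lies entirely in the flange; analyse as a rectangular beam of width b_f.
M_n = T(d − a/2) = 299040 × (495 − 5.03) = 146.52 × 10⁶ N·mm.
M_n = 146.52 kN·m.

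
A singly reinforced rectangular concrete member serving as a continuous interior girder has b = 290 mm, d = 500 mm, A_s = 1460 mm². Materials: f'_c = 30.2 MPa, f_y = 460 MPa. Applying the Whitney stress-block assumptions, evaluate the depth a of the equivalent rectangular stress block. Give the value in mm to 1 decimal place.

a ≈ 90.2 mm

T = A_s f_y = 1460 × 460 = 671600 N = 671.6 kN.
Setting C = 0.85 f'_c a b equal to T: a = 671600/(0.85 × 30.2 × 290) = 90.2 mm.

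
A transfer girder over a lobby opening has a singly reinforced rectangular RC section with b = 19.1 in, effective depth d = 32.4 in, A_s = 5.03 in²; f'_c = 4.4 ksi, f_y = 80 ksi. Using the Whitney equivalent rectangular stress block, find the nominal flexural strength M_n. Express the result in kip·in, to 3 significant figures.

M_n ≈ 11900 kip·in

T = A_s f_y = 5.03 × 80 = 402.4 kips.
a = T/(0.85 f'_c b) = 402.4/(0.85 × 4.4 × 19.1) = 5.633 in.
M_n = T(d − a/2) = 402.4 × (32.4 − 2.8165) = 11904.4 kip·in.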